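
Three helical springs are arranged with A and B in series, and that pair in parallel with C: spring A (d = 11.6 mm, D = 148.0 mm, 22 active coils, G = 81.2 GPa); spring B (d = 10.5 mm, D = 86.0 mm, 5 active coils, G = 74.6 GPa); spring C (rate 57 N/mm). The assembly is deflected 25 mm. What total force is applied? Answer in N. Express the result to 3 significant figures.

1490 N

k_A = Gd⁴/(8D³N_a) = (81.2×10³)(11.6⁴)/(8·148.0³·22) = 2.5769 N/mm
k_B = Gd⁴/(8D³N_a) = (74.6×10³)(10.5⁴)/(8·86.0³·5) = 35.64 N/mm
Springs A,B series: k_AB = 1/(1/2.5769+1/35.64) = 2.4031 N/mm; parallel with C: k_eq = 2.4031+57 = 59.403 N/mm
F = k_eq·δ = 59.403·25 = 1485.1 N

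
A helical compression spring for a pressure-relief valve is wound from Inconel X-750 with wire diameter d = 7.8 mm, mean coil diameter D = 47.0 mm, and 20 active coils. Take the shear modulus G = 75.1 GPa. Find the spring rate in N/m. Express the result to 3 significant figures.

16700 N/m

k = Gd⁴/(8D³N_a) = (75.1×10³ × 7.8⁴) / (8 × 47.0³ × 20)
  = 2.77983e+08 / 1.66117e+07 = 16.734 N/mm = 16734 N/m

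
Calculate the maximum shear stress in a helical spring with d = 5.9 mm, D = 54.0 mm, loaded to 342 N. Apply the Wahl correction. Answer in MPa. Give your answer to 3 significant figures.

265 MPa

Spring index C = D/d = 54.0/5.9 = 9.1525
K_W = (4C−1)/(4C−4) + 0.615/C = 35.610/32.610 + 0.0672 = 1.1592
τ₀ = 8FD/(πd³) = 8·342·54.0/(π·5.9³) = 147744/645.22 = 228.98 MPa
τ_max = K·τ₀ = 1.1592 × 228.98 = 265.44 MPa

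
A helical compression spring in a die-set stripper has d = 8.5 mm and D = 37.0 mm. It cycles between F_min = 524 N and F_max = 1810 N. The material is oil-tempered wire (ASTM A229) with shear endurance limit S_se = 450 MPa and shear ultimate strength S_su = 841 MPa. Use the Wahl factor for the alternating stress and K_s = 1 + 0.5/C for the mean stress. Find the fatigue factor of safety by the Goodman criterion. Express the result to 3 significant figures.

C = D/d = 37.0/8.5 = 4.3529; K_W = (4C−1)/(4C−4)+0.615/C = 1.3650; K_s = 1+0.5/C = 1.1149
F_a = (F_max−F_min)/2 = 643 N; F_m = (F_max+F_min)/2 = 1167 N
τ_a = K_W·8F_aD/(πd³) = 1.3650 × 98.65 = 134.65 MPa
τ_m = K_s·8F_mD/(πd³) = 1.1149 × 179.04 = 199.61 MPa
Goodman: 1/n_f = τ_a/S_se + τ_m/S_su = 134.65/450 + 199.61/841 = 0.29923 + 0.23735 = 0.53658
n_f = 1/0.53658 = 1.864

1.86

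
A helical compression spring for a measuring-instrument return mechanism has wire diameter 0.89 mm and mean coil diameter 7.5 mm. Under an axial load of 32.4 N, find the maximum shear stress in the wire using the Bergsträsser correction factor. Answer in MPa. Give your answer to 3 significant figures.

1020 MPa

Spring index C = D/d = 7.5/0.89 = 8.4270
K_B = (4C+2)/(4C−3) = 35.708/30.708 = 1.1628
τ₀ = 8FD/(πd³) = 8·32.4·7.5/(π·0.89³) = 1944/2.2147 = 877.76 MPa
τ_max = K·τ₀ = 1.1628 × 877.76 = 1020.7 MPa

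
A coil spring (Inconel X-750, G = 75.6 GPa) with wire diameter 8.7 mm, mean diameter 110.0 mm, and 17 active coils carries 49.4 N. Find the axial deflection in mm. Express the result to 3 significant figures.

20.6 mm

k = Gd⁴/(8D³N_a) = (75.6×10³)(8.7⁴)/(8·110.0³·17) = 2.3927 N/mm
δ = F/k = 49.4 / 2.3927 = 20.646 mm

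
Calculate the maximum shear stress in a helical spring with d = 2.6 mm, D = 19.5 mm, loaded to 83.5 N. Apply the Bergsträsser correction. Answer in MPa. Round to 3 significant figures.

280 MPa

Spring index C = D/d = 19.5/2.6 = 7.5000
K_B = (4C+2)/(4C−3) = 32.000/27.000 = 1.1852
τ₀ = 8FD/(πd³) = 8·83.5·19.5/(π·2.6³) = 13026/55.217 = 235.91 MPa
τ_max = K·τ₀ = 1.1852 × 235.91 = 279.59 MPa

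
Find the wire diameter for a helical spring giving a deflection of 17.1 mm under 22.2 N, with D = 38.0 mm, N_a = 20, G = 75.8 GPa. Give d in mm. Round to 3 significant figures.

3.50 mm

Required rate k = F/δ = 22.2/17.1 = 1.2982 N/mm
d = (8D³N_a·k / G)^(1/4) = (8·38.0³·20·1.2982 / (75.8×10³))^0.25
  = (150.37)^0.25 = 3.5018 mm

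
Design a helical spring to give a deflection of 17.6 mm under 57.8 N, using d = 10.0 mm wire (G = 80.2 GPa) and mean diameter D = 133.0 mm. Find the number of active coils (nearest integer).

Required rate k = F/δ = 57.8/17.6 = 3.2841 N/mm
N_a = Gd⁴/(8D³k) = (80.2×10³ × 10.0⁴)/(8 × 133.0³ × 3.2841)
    = 8.02e+08 / 6.18102e+07 = 12.98 → 13 coils

13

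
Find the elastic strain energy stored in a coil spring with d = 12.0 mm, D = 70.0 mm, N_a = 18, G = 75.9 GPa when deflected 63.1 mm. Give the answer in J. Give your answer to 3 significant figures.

63.4 J

k = Gd⁴/(8D³N_a) = (75.9×10³)(12.0⁴)/(8·70.0³·18) = 31.865 N/mm
U = ½kδ² = 0.5 × 31.865 × 63.1² = 63436 N·mm = 63.436 J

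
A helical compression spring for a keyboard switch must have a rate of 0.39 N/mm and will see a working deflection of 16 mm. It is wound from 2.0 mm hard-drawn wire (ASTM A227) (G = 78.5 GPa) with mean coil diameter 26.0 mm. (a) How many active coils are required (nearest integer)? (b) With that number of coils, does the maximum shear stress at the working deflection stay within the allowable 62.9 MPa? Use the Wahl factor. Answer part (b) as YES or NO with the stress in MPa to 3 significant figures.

N_a = Gd⁴/(8D³k) = (78.5×10³)(2.0⁴)/(8·26.0³·0.39) = 22.9 → N_a = 23
Actual rate k = Gd⁴/(8D³·23) = 0.38838 N/mm
Working load F = kδ = 0.38838·16 = 6.214 N
C = 26.0/2.0 = 13.0000; K_W = (4C−1)/(4C−4)+0.615/C = 1.1098
τ_max = K_W·8FD/(πd³) = 1.1098·51.427 = 57.075 MPa
τ_max ≤ 62.9 MPa → acceptable

(a) 23 coils; (b) YES, τ_max = 57.1 MPa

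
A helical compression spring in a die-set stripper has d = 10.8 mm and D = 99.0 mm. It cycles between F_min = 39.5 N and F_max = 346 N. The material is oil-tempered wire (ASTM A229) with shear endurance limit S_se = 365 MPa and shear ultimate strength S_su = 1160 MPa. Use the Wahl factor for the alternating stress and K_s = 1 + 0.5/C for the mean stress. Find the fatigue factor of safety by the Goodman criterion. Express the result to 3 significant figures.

C = D/d = 99.0/10.8 = 9.1667; K_W = (4C−1)/(4C−4)+0.615/C = 1.1589; K_s = 1+0.5/C = 1.0545
F_a = (F_max−F_min)/2 = 153.25 N; F_m = (F_max+F_min)/2 = 192.75 N
τ_a = K_W·8F_aD/(πd³) = 1.1589 × 30.669 = 35.544 MPa
τ_m = K_s·8F_mD/(πd³) = 1.0545 × 38.574 = 40.678 MPa
Goodman: 1/n_f = τ_a/S_se + τ_m/S_su = 35.544/365 + 40.678/1160 = 0.09738 + 0.03507 = 0.13245
n_f = 1/0.13245 = 7.55

7.55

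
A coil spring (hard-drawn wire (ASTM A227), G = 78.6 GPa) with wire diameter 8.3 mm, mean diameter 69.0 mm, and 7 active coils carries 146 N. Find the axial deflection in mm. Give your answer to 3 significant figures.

k = Gd⁴/(8D³N_a) = (78.6×10³)(8.3⁴)/(8·69.0³·7) = 20.277 N/mm
δ = F/k = 146 / 20.277 = 7.2003 mm

7.20 mm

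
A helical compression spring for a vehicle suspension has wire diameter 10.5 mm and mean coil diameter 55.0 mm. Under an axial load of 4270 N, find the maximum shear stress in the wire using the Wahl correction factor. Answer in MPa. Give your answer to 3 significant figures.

669 MPa

Spring index C = D/d = 55.0/10.5 = 5.2381
K_W = (4C−1)/(4C−4) + 0.615/C = 19.952/16.952 + 0.1174 = 1.2944
τ₀ = 8FD/(πd³) = 8·4270·55.0/(π·10.5³) = 1.8788e+06/3636.8 = 516.61 MPa
τ_max = K·τ₀ = 1.2944 × 516.61 = 668.69 MPa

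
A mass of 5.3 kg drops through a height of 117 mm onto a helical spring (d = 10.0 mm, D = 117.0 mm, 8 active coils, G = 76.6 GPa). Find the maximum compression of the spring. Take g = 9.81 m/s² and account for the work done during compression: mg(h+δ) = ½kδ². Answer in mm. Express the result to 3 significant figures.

47.9 mm

k = Gd⁴/(8D³N_a) = (76.6×10³)(10.0⁴)/(8·117.0³·8) = 7.4729 N/mm
W = mg = 5.3 × 9.81 = 51.993 N
½kδ² − Wδ − Wh = 0 → δ = (W + √(W² + 2kWh))/k
δ = (51.993 + √(2703.3 + 90918.4))/7.4729 = (51.993 + 305.98)/7.4729 = 47.902 mm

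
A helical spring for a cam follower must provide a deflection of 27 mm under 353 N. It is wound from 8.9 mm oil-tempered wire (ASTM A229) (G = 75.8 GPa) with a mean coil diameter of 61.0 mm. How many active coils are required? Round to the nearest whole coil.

20

Required rate k = F/δ = 353/27 = 13.074 N/mm
N_a = Gd⁴/(8D³k) = (75.8×10³ × 8.9⁴)/(8 × 61.0³ × 13.074)
    = 4.75586e+08 / 2.37405e+07 = 20.03 → 20 coils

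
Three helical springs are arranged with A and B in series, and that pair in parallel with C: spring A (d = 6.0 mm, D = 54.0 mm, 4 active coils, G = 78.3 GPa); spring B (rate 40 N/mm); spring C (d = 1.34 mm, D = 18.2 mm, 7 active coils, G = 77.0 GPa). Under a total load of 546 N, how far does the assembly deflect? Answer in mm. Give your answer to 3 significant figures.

38.6 mm

k_A = Gd⁴/(8D³N_a) = (78.3×10³)(6.0⁴)/(8·54.0³·4) = 20.139 N/mm
k_C = Gd⁴/(8D³N_a) = (77.0×10³)(1.34⁴)/(8·18.2³·7) = 0.73537 N/mm
Springs A,B series: k_AB = 1/(1/20.139+1/40) = 13.395 N/mm; parallel with C: k_eq = 13.395+0.73537 = 14.13 N/mm
δ = F/k_eq = 546/14.13 = 38.64 mm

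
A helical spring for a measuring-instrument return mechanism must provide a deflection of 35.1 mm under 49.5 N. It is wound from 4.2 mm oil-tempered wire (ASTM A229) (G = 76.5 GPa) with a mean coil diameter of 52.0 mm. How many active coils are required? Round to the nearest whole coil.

15

Required rate k = F/δ = 49.5/35.1 = 1.4103 N/mm
N_a = Gd⁴/(8D³k) = (76.5×10³ × 4.2⁴)/(8 × 52.0³ × 1.4103)
    = 2.38045e+07 / 1.58635e+06 = 15.01 → 15 coils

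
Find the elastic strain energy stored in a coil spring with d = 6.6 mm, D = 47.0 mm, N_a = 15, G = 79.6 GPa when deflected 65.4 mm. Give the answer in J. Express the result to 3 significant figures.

k = Gd⁴/(8D³N_a) = (79.6×10³)(6.6⁴)/(8·47.0³·15) = 12.123 N/mm
U = ½kδ² = 0.5 × 12.123 × 65.4² = 25926 N·mm = 25.926 J

25.9 J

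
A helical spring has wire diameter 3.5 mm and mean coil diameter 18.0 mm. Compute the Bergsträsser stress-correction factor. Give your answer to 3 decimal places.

1.285

C = D/d = 18.0/3.5 = 5.1429
K_B = (4C+2)/(4C−3) = 22.571/17.571 = 1.2846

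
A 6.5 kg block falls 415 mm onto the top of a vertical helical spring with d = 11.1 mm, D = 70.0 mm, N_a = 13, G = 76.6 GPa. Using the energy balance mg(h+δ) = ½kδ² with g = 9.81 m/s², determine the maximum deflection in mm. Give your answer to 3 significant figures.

k = Gd⁴/(8D³N_a) = (76.6×10³)(11.1⁴)/(8·70.0³·13) = 32.598 N/mm
W = mg = 6.5 × 9.81 = 63.765 N
½kδ² − Wδ − Wh = 0 → δ = (W + √(W² + 2kWh))/k
δ = (63.765 + √(4066 + 1.72526e+06))/32.598 = (63.765 + 1315)/32.598 = 42.297 mm

42.3 mm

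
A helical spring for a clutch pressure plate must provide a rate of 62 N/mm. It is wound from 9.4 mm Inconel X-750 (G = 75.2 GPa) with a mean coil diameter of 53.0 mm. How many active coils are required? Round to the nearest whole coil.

N_a = Gd⁴/(8D³k) = (75.2×10³ × 9.4⁴)/(8 × 53.0³ × 62)
    = 5.87123e+08 / 7.3843e+07 = 7.951 → 8 coils

8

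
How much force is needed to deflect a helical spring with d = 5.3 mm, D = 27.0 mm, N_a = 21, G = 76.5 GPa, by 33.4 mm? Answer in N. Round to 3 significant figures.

k = Gd⁴/(8D³N_a) = (76.5×10³)(5.3⁴)/(8·27.0³·21) = 18.254 N/mm
F = k·δ = 18.254 × 33.4 = 609.69 N

610 N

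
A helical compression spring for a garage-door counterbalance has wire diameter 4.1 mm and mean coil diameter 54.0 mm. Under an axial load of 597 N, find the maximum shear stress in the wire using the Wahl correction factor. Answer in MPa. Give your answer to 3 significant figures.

1320 MPa

Spring index C = D/d = 54.0/4.1 = 13.1707
K_W = (4C−1)/(4C−4) + 0.615/C = 51.683/48.683 + 0.0467 = 1.1083
τ₀ = 8FD/(πd³) = 8·597·54.0/(π·4.1³) = 257904/216.52 = 1191.1 MPa
τ_max = K·τ₀ = 1.1083 × 1191.1 = 1320.1 MPa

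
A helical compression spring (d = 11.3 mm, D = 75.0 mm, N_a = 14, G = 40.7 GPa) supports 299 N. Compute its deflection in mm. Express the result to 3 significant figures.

21.3 mm

k = Gd⁴/(8D³N_a) = (40.7×10³)(11.3⁴)/(8·75.0³·14) = 14.045 N/mm
δ = F/k = 299 / 14.045 = 21.289 mm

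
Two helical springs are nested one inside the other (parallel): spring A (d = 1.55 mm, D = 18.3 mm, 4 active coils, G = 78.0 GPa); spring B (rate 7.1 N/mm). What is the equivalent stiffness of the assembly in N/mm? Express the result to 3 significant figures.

9.40 N/mm

k_A = Gd⁴/(8D³N_a) = (78.0×10³)(1.55⁴)/(8·18.3³·4) = 2.2957 N/mm
Parallel: k_eq = 2.2957 + 7.1 = 9.3957 N/mm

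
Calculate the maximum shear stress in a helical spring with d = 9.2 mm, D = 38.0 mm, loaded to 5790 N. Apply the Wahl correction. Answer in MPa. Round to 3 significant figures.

999 MPa

Spring index C = D/d = 38.0/9.2 = 4.1304
K_W = (4C−1)/(4C−4) + 0.615/C = 15.522/12.522 + 0.1489 = 1.3885
τ₀ = 8FD/(πd³) = 8·5790·38.0/(π·9.2³) = 1.76016e+06/2446.3 = 719.51 MPa
τ_max = K·τ₀ = 1.3885 × 719.51 = 999.03 MPa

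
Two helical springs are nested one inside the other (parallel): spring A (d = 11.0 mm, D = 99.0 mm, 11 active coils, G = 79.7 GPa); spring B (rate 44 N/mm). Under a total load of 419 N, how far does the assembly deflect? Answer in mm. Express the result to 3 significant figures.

k_A = Gd⁴/(8D³N_a) = (79.7×10³)(11.0⁴)/(8·99.0³·11) = 13.666 N/mm
Parallel: k_eq = 13.666 + 44 = 57.666 N/mm
δ = F/k_eq = 419/57.666 = 7.266 mm

7.27 mm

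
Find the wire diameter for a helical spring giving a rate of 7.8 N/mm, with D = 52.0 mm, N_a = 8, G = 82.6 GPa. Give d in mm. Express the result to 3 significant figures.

d = (8D³N_a·k / G)^(1/4) = (8·52.0³·8·7.8 / (82.6×10³))^0.25
  = (849.78)^0.25 = 5.3992 mm

5.40 mm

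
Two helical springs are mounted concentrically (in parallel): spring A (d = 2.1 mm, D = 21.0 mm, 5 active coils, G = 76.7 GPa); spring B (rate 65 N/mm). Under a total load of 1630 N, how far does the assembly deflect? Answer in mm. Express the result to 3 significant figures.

k_A = Gd⁴/(8D³N_a) = (76.7×10³)(2.1⁴)/(8·21.0³·5) = 4.0268 N/mm
Parallel: k_eq = 4.0268 + 65 = 69.027 N/mm
δ = F/k_eq = 1630/69.027 = 23.614 mm

23.6 mm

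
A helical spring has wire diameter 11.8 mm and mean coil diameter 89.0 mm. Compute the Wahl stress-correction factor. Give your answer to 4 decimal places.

1.1962

C = D/d = 89.0/11.8 = 7.5424
K_W = (4C−1)/(4C−4) + 0.615/C = 29.169/26.169 + 0.0815 = 1.1962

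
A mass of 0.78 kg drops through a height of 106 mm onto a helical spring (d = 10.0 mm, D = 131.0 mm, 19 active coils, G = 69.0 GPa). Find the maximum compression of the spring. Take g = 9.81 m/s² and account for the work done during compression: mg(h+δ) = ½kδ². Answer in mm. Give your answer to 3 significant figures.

32.4 mm

k = Gd⁴/(8D³N_a) = (69.0×10³)(10.0⁴)/(8·131.0³·19) = 2.0193 N/mm
W = mg = 0.78 × 9.81 = 7.6518 N
½kδ² − Wδ − Wh = 0 → δ = (W + √(W² + 2kWh))/k
δ = (7.6518 + √(58.55 + 3275.6))/2.0193 = (7.6518 + 57.742)/2.0193 = 32.385 mm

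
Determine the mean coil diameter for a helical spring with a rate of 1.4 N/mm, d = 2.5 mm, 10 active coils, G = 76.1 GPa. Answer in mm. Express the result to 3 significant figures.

D = (Gd⁴/(8N_a·k))^(1/3) = (76.1×10³·2.5⁴/(8·10·1.4))^(1/3)
  = (26541.6)^(1/3) = 29.8292 mm

29.8 mm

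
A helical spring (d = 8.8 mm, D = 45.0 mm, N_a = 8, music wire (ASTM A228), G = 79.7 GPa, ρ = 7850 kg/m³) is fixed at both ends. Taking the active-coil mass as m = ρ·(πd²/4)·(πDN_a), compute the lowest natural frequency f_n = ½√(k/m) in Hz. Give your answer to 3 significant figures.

k = Gd⁴/(8D³N_a) = (79.7×10³)(8.8⁴)/(8·45.0³·8) = 81.954 N/mm = 81954 N/m
Wire length L = πDN_a = π·45.0·8 = 1131 mm
m = ρ·(πd²/4)·L = 7850 × 60.821×10⁻⁶ m² × 1.131 m = 0.53998 kg
f_n = ½√(k/m) = 0.5·√(81954/0.53998) = 0.5·√(1.5177e+05) = 194.79 Hz

195 Hz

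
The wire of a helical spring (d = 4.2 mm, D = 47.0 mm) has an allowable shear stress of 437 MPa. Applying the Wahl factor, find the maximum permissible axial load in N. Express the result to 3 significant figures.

240 N

C = D/d = 47.0/4.2 = 11.1905
K_W = (4C−1)/(4C−4) + 0.615/C = 43.762/40.762 + 0.0550 = 1.1286
τ_max = K·8FD/(πd³) → F_max = τ_allow·πd³/(8DK)
F_max = 437·π·4.2³/(8·47.0·1.1286) = 1.0171e+05/424.34 = 239.7 N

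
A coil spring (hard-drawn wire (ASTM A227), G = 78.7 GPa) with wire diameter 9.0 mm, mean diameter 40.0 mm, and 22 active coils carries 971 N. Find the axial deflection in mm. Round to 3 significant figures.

21.2 mm

k = Gd⁴/(8D³N_a) = (78.7×10³)(9.0⁴)/(8·40.0³·22) = 45.841 N/mm
δ = F/k = 971 / 45.841 = 21.182 mm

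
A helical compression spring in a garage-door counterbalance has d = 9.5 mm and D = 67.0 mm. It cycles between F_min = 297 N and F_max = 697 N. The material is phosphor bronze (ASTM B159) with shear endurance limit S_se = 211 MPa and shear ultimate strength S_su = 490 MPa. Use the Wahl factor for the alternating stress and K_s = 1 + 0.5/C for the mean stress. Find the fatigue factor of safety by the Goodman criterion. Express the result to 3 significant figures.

2.25

C = D/d = 67.0/9.5 = 7.0526; K_W = (4C−1)/(4C−4)+0.615/C = 1.2111; K_s = 1+0.5/C = 1.0709
F_a = (F_max−F_min)/2 = 200 N; F_m = (F_max+F_min)/2 = 497 N
τ_a = K_W·8F_aD/(πd³) = 1.2111 × 39.799 = 48.201 MPa
τ_m = K_s·8F_mD/(πd³) = 1.0709 × 98.901 = 105.91 MPa
Goodman: 1/n_f = τ_a/S_se + τ_m/S_su = 48.201/211 + 105.91/490 = 0.22844 + 0.21615 = 0.44459
n_f = 1/0.44459 = 2.249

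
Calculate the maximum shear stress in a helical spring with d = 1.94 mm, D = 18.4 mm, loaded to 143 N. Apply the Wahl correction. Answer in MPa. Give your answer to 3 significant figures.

Spring index C = D/d = 18.4/1.94 = 9.4845
K_W = (4C−1)/(4C−4) + 0.615/C = 36.938/33.938 + 0.0648 = 1.1532
τ₀ = 8FD/(πd³) = 8·143·18.4/(π·1.94³) = 21049.6/22.938 = 917.67 MPa
τ_max = K·τ₀ = 1.1532 × 917.67 = 1058.3 MPa

1060 MPa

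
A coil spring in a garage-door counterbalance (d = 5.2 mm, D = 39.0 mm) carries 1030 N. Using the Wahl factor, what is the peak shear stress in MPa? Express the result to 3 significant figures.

871 MPa

Spring index C = D/d = 39.0/5.2 = 7.5000
K_W = (4C−1)/(4C−4) + 0.615/C = 29.000/26.000 + 0.0820 = 1.1974
τ₀ = 8FD/(πd³) = 8·1030·39.0/(π·5.2³) = 321360/441.73 = 727.5 MPa
τ_max = K·τ₀ = 1.1974 × 727.5 = 871.1 MPa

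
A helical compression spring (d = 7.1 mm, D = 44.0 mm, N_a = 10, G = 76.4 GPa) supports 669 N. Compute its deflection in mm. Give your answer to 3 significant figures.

23.5 mm

k = Gd⁴/(8D³N_a) = (76.4×10³)(7.1⁴)/(8·44.0³·10) = 28.489 N/mm
δ = F/k = 669 / 28.489 = 23.483 mm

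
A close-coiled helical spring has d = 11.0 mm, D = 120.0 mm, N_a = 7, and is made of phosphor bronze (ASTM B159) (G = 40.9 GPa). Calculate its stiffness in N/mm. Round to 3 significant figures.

k = Gd⁴/(8D³N_a) = (40.9×10³ × 11.0⁴) / (8 × 120.0³ × 7)
  = 5.98817e+08 / 9.6768e+07 = 6.1882 N/mm

6.19 N/mm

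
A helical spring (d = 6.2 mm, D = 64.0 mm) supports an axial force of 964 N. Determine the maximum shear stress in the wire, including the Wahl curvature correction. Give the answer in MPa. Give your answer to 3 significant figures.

752 MPa

Spring index C = D/d = 64.0/6.2 = 10.3226
K_W = (4C−1)/(4C−4) + 0.615/C = 40.290/37.290 + 0.0596 = 1.1400
τ₀ = 8FD/(πd³) = 8·964·64.0/(π·6.2³) = 493568/748.73 = 659.21 MPa
τ_max = K·τ₀ = 1.1400 × 659.21 = 751.51 MPa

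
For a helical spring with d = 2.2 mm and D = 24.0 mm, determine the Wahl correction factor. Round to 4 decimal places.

C = D/d = 24.0/2.2 = 10.9091
K_W = (4C−1)/(4C−4) + 0.615/C = 42.636/39.636 + 0.0564 = 1.1321

1.1321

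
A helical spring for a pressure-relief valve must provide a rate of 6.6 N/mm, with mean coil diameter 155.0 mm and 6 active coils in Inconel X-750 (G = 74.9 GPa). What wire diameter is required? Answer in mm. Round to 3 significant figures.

d = (8D³N_a·k / G)^(1/4) = (8·155.0³·6·6.6 / (74.9×10³))^0.25
  = (15751)^0.25 = 11.2027 mm

11.2 mm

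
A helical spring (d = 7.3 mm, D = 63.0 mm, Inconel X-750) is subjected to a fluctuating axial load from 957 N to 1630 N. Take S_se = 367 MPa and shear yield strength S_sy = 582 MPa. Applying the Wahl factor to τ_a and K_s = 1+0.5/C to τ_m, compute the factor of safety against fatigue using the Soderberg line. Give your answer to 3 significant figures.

C = D/d = 63.0/7.3 = 8.6301; K_W = (4C−1)/(4C−4)+0.615/C = 1.1696; K_s = 1+0.5/C = 1.0579
F_a = (F_max−F_min)/2 = 336.5 N; F_m = (F_max+F_min)/2 = 1293.5 N
τ_a = K_W·8F_aD/(πd³) = 1.1696 × 138.77 = 162.3 MPa
τ_m = K_s·8F_mD/(πd³) = 1.0579 × 533.43 = 564.34 MPa
Soderberg: 1/n_f = τ_a/S_se + τ_m/S_sy = 162.3/367 + 564.34/582 = 0.44223 + 0.96965 = 1.4119
n_f = 1/1.4119 = 0.7083

0.708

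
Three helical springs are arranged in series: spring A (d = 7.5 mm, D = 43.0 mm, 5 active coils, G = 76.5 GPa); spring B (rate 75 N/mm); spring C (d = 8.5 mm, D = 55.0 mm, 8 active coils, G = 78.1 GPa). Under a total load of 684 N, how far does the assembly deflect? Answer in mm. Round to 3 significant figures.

k_A = Gd⁴/(8D³N_a) = (76.5×10³)(7.5⁴)/(8·43.0³·5) = 76.11 N/mm
k_C = Gd⁴/(8D³N_a) = (78.1×10³)(8.5⁴)/(8·55.0³·8) = 38.288 N/mm
Series: 1/k_eq = 1/76.11 + 1/75 + 1/38.288 = 0.05259; k_eq = 19.015 N/mm
δ = F/k_eq = 684/19.015 = 35.972 mm

36.0 mm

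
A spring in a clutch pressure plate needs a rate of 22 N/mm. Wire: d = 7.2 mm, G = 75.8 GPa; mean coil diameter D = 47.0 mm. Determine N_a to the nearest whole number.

N_a = Gd⁴/(8D³k) = (75.8×10³ × 7.2⁴)/(8 × 47.0³ × 22)
    = 2.03704e+08 / 1.82728e+07 = 11.15 → 11 coils

11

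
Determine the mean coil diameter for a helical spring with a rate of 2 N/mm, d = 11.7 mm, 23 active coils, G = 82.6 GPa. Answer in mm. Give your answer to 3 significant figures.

D = (Gd⁴/(8N_a·k))^(1/3) = (82.6×10³·11.7⁴/(8·23·2))^(1/3)
  = (4.20606e+06)^(1/3) = 161.4205 mm

161 mm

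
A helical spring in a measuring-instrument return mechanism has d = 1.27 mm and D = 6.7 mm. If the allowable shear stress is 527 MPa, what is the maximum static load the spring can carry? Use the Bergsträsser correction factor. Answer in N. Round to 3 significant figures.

49.6 N

C = D/d = 6.7/1.27 = 5.2756
K_B = (4C+2)/(4C−3) = 23.102/18.102 = 1.2762
τ_max = K·8FD/(πd³) → F_max = τ_allow·πd³/(8DK)
F_max = 527·π·1.27³/(8·6.7·1.2762) = 3391.3/68.405 = 49.578 N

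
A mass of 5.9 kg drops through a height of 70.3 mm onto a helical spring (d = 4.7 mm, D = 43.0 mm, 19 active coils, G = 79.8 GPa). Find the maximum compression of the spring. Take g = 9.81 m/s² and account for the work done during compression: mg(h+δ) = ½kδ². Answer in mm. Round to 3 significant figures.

k = Gd⁴/(8D³N_a) = (79.8×10³)(4.7⁴)/(8·43.0³·19) = 3.2221 N/mm
W = mg = 5.9 × 9.81 = 57.879 N
½kδ² − Wδ − Wh = 0 → δ = (W + √(W² + 2kWh))/k
δ = (57.879 + √(3350 + 26221.1))/3.2221 = (57.879 + 171.96)/3.2221 = 71.332 mm

71.3 mm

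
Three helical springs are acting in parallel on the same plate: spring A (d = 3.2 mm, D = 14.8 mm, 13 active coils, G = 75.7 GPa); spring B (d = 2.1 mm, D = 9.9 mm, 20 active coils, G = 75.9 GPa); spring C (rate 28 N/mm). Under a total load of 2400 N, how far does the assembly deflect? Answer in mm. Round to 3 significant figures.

39.3 mm

k_A = Gd⁴/(8D³N_a) = (75.7×10³)(3.2⁴)/(8·14.8³·13) = 23.544 N/mm
k_B = Gd⁴/(8D³N_a) = (75.9×10³)(2.1⁴)/(8·9.9³·20) = 9.5081 N/mm
Parallel: k_eq = 23.544 + 9.5081 + 28 = 61.052 N/mm
δ = F/k_eq = 2400/61.052 = 39.311 mm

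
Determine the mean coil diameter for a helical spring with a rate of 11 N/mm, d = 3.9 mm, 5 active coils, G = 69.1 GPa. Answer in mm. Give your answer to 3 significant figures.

33.1 mm

D = (Gd⁴/(8N_a·k))^(1/3) = (69.1×10³·3.9⁴/(8·5·11))^(1/3)
  = (36331.5)^(1/3) = 33.1203 mm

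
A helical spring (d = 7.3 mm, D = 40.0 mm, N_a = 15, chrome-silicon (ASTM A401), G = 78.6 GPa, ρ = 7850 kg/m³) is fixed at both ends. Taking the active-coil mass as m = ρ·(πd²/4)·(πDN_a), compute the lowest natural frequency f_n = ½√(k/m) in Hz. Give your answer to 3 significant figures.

k = Gd⁴/(8D³N_a) = (78.6×10³)(7.3⁴)/(8·40.0³·15) = 29.064 N/mm = 29064 N/m
Wire length L = πDN_a = π·40.0·15 = 1885 mm
m = ρ·(πd²/4)·L = 7850 × 41.854×10⁻⁶ m² × 1.885 m = 0.61931 kg
f_n = ½√(k/m) = 0.5·√(29064/0.61931) = 0.5·√(46930) = 108.32 Hz

108 Hz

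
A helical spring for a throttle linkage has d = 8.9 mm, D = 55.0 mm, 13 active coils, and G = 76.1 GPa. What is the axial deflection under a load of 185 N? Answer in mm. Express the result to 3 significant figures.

6.70 mm

k = Gd⁴/(8D³N_a) = (76.1×10³)(8.9⁴)/(8·55.0³·13) = 27.595 N/mm
δ = F/k = 185 / 27.595 = 6.7042 mm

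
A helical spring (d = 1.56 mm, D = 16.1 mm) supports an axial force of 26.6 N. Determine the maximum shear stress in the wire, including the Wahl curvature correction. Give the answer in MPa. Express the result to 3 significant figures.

327 MPa

Spring index C = D/d = 16.1/1.56 = 10.3205
K_W = (4C−1)/(4C−4) + 0.615/C = 40.282/37.282 + 0.0596 = 1.1401
τ₀ = 8FD/(πd³) = 8·26.6·16.1/(π·1.56³) = 3426.08/11.927 = 287.26 MPa
τ_max = K·τ₀ = 1.1401 × 287.26 = 327.49 MPa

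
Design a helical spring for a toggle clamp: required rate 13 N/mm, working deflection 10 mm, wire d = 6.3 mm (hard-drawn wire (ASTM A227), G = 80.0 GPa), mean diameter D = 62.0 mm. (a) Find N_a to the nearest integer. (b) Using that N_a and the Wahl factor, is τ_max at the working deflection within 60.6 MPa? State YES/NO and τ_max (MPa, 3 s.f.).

(a) 5 coils; (b) NO, τ_max = 95.8 MPa

N_a = Gd⁴/(8D³k) = (80.0×10³)(6.3⁴)/(8·62.0³·13) = 5.084 → N_a = 5
Actual rate k = Gd⁴/(8D³·5) = 13.22 N/mm
Working load F = kδ = 13.22·10 = 132.2 N
C = 62.0/6.3 = 9.8413; K_W = (4C−1)/(4C−4)+0.615/C = 1.1473
τ_max = K_W·8FD/(πd³) = 1.1473·83.469 = 95.766 MPa
τ_max > 60.6 MPa → exceeds allowable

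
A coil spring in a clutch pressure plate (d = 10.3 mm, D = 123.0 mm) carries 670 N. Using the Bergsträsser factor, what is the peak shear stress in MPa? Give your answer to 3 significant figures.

213 MPa

Spring index C = D/d = 123.0/10.3 = 11.9417
K_B = (4C+2)/(4C−3) = 49.767/44.767 = 1.1117
τ₀ = 8FD/(πd³) = 8·670·123.0/(π·10.3³) = 659280/3432.9 = 192.05 MPa
τ_max = K·τ₀ = 1.1117 × 192.05 = 213.5 MPa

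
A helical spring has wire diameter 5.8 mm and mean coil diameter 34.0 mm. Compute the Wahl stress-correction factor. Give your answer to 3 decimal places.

C = D/d = 34.0/5.8 = 5.8621
K_W = (4C−1)/(4C−4) + 0.615/C = 22.448/19.448 + 0.1049 = 1.2592

1.259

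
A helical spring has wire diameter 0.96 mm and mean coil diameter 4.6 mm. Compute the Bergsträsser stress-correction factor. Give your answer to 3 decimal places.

1.309

C = D/d = 4.6/0.96 = 4.7917
K_B = (4C+2)/(4C−3) = 21.167/16.167 = 1.3093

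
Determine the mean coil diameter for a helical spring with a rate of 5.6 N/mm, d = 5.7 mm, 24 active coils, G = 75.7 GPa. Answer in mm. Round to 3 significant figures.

D = (Gd⁴/(8N_a·k))^(1/3) = (75.7×10³·5.7⁴/(8·24·5.6))^(1/3)
  = (74320.1)^(1/3) = 42.0438 mm

42.0 mm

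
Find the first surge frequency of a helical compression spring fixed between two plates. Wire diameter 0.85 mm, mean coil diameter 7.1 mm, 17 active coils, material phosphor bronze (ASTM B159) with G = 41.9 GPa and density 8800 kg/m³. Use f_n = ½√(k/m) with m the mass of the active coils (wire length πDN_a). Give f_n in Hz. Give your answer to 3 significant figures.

k = Gd⁴/(8D³N_a) = (41.9×10³)(0.85⁴)/(8·7.1³·17) = 0.44934 N/mm = 449.34 N/m
Wire length L = πDN_a = π·7.1·17 = 379.19 mm
m = ρ·(πd²/4)·L = 8800 × 0.56745×10⁻⁶ m² × 0.37919 m = 0.0018935 kg
f_n = ½√(k/m) = 0.5·√(449.34/0.0018935) = 0.5·√(2.3731e+05) = 243.57 Hz

244 Hz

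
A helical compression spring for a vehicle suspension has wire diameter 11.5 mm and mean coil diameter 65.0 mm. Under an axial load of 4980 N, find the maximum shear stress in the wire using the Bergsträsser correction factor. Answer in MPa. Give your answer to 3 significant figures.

Spring index C = D/d = 65.0/11.5 = 5.6522
K_B = (4C+2)/(4C−3) = 24.609/19.609 = 1.2550
τ₀ = 8FD/(πd³) = 8·4980·65.0/(π·11.5³) = 2.5896e+06/4778 = 541.99 MPa
τ_max = K·τ₀ = 1.2550 × 541.99 = 680.19 MPa

680 MPa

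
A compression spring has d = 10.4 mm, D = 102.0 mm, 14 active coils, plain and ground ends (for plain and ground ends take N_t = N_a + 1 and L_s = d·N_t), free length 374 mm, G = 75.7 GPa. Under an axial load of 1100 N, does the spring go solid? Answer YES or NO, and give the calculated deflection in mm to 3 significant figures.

k = Gd⁴/(8D³N_a) = (75.7×10³)(10.4⁴)/(8·102.0³·14) = 7.4509 N/mm
N_t = 15; L_s = 10.4·15 = 156 mm; δ_solid = L₀ − L_s = 374 − 156 = 218 mm
δ = F/k = 1100/7.4509 = 147.63 mm
δ < δ_solid → spring does not go solid

NO, δ = 148 mm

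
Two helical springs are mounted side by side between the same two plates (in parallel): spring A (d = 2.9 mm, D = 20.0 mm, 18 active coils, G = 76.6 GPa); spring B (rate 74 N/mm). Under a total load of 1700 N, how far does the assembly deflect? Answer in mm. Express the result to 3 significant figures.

k_A = Gd⁴/(8D³N_a) = (76.6×10³)(2.9⁴)/(8·20.0³·18) = 4.7029 N/mm
Parallel: k_eq = 4.7029 + 74 = 78.703 N/mm
δ = F/k_eq = 1700/78.703 = 21.6 mm

21.6 mm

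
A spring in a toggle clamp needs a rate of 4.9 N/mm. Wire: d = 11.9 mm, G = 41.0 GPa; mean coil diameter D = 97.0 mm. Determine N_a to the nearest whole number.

23

N_a = Gd⁴/(8D³k) = (41.0×10³ × 11.9⁴)/(8 × 97.0³ × 4.9)
    = 8.22189e+08 / 3.57768e+07 = 22.98 → 23 coils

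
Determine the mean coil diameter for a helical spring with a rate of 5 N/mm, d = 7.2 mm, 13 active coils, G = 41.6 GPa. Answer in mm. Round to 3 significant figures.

59.9 mm

D = (Gd⁴/(8N_a·k))^(1/3) = (41.6×10³·7.2⁴/(8·13·5))^(1/3)
  = (214991)^(1/3) = 59.9064 mm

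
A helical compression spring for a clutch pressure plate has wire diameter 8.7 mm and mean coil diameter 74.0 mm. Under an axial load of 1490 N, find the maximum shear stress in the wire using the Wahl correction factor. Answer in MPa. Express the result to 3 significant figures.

Spring index C = D/d = 74.0/8.7 = 8.5057
K_W = (4C−1)/(4C−4) + 0.615/C = 33.023/30.023 + 0.0723 = 1.1722
τ₀ = 8FD/(πd³) = 8·1490·74.0/(π·8.7³) = 882080/2068.7 = 426.38 MPa
τ_max = K·τ₀ = 1.1722 × 426.38 = 499.82 MPa

500 MPa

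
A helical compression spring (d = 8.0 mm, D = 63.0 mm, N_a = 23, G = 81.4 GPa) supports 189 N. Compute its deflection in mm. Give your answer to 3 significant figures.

k = Gd⁴/(8D³N_a) = (81.4×10³)(8.0⁴)/(8·63.0³·23) = 7.2468 N/mm
δ = F/k = 189 / 7.2468 = 26.081 mm

26.1 mm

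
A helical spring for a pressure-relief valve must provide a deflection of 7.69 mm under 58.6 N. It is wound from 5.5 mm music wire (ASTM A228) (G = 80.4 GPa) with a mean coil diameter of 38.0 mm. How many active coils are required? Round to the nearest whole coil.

Required rate k = F/δ = 58.6/7.69 = 7.6203 N/mm
N_a = Gd⁴/(8D³k) = (80.4×10³ × 5.5⁴)/(8 × 38.0³ × 7.6203)
    = 7.3571e+07 / 3.34512e+06 = 21.99 → 22 coils

22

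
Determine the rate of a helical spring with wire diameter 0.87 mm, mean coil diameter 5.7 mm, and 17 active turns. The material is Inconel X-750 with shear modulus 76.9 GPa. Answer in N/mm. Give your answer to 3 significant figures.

1.75 N/mm

k = Gd⁴/(8D³N_a) = (76.9×10³ × 0.87⁴) / (8 × 5.7³ × 17)
  = 44055.8 / 25186.2 = 1.7492 N/mm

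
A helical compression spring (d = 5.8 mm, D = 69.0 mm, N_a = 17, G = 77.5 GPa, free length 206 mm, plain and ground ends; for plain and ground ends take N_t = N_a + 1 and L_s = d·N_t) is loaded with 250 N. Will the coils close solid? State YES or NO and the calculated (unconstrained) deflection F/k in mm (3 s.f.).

YES, δ = 127 mm

k = Gd⁴/(8D³N_a) = (77.5×10³)(5.8⁴)/(8·69.0³·17) = 1.963 N/mm
N_t = 18; L_s = 5.8·18 = 104.4 mm; δ_solid = L₀ − L_s = 206 − 104.4 = 101.6 mm
δ = F/k = 250/1.963 = 127.35 mm
δ ≥ δ_solid → spring goes solid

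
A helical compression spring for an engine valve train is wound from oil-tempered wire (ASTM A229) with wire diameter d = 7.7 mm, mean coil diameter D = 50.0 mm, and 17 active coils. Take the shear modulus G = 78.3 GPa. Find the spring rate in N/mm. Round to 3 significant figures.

16.2 N/mm

k = Gd⁴/(8D³N_a) = (78.3×10³ × 7.7⁴) / (8 × 50.0³ × 17)
  = 2.75248e+08 / 1.7e+07 = 16.191 N/mm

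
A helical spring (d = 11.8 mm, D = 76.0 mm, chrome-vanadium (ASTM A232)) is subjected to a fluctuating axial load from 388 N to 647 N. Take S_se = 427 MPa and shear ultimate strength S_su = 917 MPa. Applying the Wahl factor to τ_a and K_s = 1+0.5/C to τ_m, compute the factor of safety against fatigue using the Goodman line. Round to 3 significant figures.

8.64

C = D/d = 76.0/11.8 = 6.4407; K_W = (4C−1)/(4C−4)+0.615/C = 1.2333; K_s = 1+0.5/C = 1.0776
F_a = (F_max−F_min)/2 = 129.5 N; F_m = (F_max+F_min)/2 = 517.5 N
τ_a = K_W·8F_aD/(πd³) = 1.2333 × 15.254 = 18.813 MPa
τ_m = K_s·8F_mD/(πd³) = 1.0776 × 60.956 = 65.688 MPa
Goodman: 1/n_f = τ_a/S_se + τ_m/S_su = 18.813/427 + 65.688/917 = 0.04406 + 0.07163 = 0.11569
n_f = 1/0.11569 = 8.644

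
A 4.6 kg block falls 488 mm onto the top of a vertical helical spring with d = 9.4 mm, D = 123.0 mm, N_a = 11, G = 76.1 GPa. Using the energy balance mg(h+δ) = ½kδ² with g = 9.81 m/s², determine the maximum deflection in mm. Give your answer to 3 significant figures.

k = Gd⁴/(8D³N_a) = (76.1×10³)(9.4⁴)/(8·123.0³·11) = 3.6283 N/mm
W = mg = 4.6 × 9.81 = 45.126 N
½kδ² − Wδ − Wh = 0 → δ = (W + √(W² + 2kWh))/k
δ = (45.126 + √(2036.4 + 159799))/3.6283 = (45.126 + 402.29)/3.6283 = 123.31 mm

123 mm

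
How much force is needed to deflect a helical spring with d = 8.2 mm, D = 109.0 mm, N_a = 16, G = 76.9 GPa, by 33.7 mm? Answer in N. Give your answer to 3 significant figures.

k = Gd⁴/(8D³N_a) = (76.9×10³)(8.2⁴)/(8·109.0³·16) = 2.0975 N/mm
F = k·δ = 2.0975 × 33.7 = 70.684 N

70.7 N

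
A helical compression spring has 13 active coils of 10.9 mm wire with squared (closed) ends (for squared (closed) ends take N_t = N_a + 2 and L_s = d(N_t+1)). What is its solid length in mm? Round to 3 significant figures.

174 mm

squared (closed) ends: N_t = N_a + 2 = 13 + 2 = 15
L_s = d·(N_t+1) = 10.9 × 16 = 174.4 mm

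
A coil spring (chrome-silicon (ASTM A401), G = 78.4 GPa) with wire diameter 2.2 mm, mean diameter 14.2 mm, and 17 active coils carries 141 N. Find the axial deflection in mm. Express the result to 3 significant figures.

k = Gd⁴/(8D³N_a) = (78.4×10³)(2.2⁴)/(8·14.2³·17) = 4.7163 N/mm
δ = F/k = 141 / 4.7163 = 29.896 mm

29.9 mm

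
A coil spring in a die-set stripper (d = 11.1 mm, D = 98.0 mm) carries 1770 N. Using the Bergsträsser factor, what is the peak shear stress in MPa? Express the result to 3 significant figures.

373 MPa

Spring index C = D/d = 98.0/11.1 = 8.8288
K_B = (4C+2)/(4C−3) = 37.315/32.315 = 1.1547
τ₀ = 8FD/(πd³) = 8·1770·98.0/(π·11.1³) = 1.38768e+06/4296.5 = 322.98 MPa
τ_max = K·τ₀ = 1.1547 × 322.98 = 372.95 MPa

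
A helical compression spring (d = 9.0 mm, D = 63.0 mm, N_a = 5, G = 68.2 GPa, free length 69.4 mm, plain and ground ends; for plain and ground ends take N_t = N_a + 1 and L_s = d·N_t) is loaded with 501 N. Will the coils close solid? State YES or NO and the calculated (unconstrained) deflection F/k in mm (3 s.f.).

NO, δ = 11.2 mm

k = Gd⁴/(8D³N_a) = (68.2×10³)(9.0⁴)/(8·63.0³·5) = 44.738 N/mm
N_t = 6; L_s = 9.0·6 = 54 mm; δ_solid = L₀ − L_s = 69.4 − 54 = 15.4 mm
δ = F/k = 501/44.738 = 11.199 mm
δ < δ_solid → spring does not go solid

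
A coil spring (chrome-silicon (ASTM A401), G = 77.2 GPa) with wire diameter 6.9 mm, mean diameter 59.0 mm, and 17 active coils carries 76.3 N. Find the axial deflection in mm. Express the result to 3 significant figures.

12.2 mm

k = Gd⁴/(8D³N_a) = (77.2×10³)(6.9⁴)/(8·59.0³·17) = 6.265 N/mm
δ = F/k = 76.3 / 6.265 = 12.179 mm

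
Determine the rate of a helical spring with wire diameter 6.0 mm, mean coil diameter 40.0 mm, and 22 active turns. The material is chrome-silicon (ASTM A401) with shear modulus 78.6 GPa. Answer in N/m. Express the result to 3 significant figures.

9040 N/m

k = Gd⁴/(8D³N_a) = (78.6×10³ × 6.0⁴) / (8 × 40.0³ × 22)
  = 1.01866e+08 / 1.1264e+07 = 9.0435 N/mm = 9043.5 N/m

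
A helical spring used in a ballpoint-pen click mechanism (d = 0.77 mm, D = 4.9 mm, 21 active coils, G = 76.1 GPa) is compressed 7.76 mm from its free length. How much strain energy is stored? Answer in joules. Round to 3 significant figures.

k = Gd⁴/(8D³N_a) = (76.1×10³)(0.77⁴)/(8·4.9³·21) = 1.3535 N/mm
U = ½kδ² = 0.5 × 1.3535 × 7.76² = 40.751 N·mm = 0.040751 J

0.0408 J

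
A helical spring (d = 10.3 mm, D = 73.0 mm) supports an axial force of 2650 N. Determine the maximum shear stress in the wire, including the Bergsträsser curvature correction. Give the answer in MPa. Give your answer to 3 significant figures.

Spring index C = D/d = 73.0/10.3 = 7.0874
K_B = (4C+2)/(4C−3) = 30.350/25.350 = 1.1972
τ₀ = 8FD/(πd³) = 8·2650·73.0/(π·10.3³) = 1.5476e+06/3432.9 = 450.81 MPa
τ_max = K·τ₀ = 1.1972 × 450.81 = 539.73 MPa

540 MPa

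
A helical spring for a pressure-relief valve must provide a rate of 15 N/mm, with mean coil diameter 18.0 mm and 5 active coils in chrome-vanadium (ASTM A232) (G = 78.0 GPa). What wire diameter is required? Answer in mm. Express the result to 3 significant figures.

2.59 mm

d = (8D³N_a·k / G)^(1/4) = (8·18.0³·5·15 / (78.0×10³))^0.25
  = (44.862)^0.25 = 2.5880 mm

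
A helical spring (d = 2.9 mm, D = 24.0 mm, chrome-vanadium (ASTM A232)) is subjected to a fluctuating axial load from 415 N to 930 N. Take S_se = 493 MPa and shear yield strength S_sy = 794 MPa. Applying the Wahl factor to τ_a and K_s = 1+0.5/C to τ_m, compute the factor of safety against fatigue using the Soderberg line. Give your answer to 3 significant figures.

0.264

C = D/d = 24.0/2.9 = 8.2759; K_W = (4C−1)/(4C−4)+0.615/C = 1.1774; K_s = 1+0.5/C = 1.0604
F_a = (F_max−F_min)/2 = 257.5 N; F_m = (F_max+F_min)/2 = 672.5 N
τ_a = K_W·8F_aD/(πd³) = 1.1774 × 645.26 = 759.72 MPa
τ_m = K_s·8F_mD/(πd³) = 1.0604 × 1685.2 = 1787 MPa
Soderberg: 1/n_f = τ_a/S_se + τ_m/S_sy = 759.72/493 + 1787/794 = 1.54102 + 2.25064 = 3.7917
n_f = 1/3.7917 = 0.2637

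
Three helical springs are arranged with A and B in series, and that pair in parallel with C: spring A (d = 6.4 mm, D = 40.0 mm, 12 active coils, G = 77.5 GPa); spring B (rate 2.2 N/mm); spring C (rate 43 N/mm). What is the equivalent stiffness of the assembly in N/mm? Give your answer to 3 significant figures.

45.0 N/mm

k_A = Gd⁴/(8D³N_a) = (77.5×10³)(6.4⁴)/(8·40.0³·12) = 21.163 N/mm
Springs A,B series: k_AB = 1/(1/21.163+1/2.2) = 1.9928 N/mm; parallel with C: k_eq = 1.9928+43 = 44.993 N/mm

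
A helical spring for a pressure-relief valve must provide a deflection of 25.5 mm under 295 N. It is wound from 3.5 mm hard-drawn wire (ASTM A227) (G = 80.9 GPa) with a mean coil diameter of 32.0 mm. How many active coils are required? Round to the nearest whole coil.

4

Required rate k = F/δ = 295/25.5 = 11.569 N/mm
N_a = Gd⁴/(8D³k) = (80.9×10³ × 3.5⁴)/(8 × 32.0³ × 11.569)
    = 1.21401e+07 / 3.03265e+06 = 4.003 → 4 coils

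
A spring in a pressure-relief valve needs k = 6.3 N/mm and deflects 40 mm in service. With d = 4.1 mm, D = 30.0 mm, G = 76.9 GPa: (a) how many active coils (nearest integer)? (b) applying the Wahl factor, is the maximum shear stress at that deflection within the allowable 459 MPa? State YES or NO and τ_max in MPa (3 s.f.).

N_a = Gd⁴/(8D³k) = (76.9×10³)(4.1⁴)/(8·30.0³·6.3) = 15.97 → N_a = 16
Actual rate k = Gd⁴/(8D³·16) = 6.2876 N/mm
Working load F = kδ = 6.2876·40 = 251.51 N
C = 30.0/4.1 = 7.3171; K_W = (4C−1)/(4C−4)+0.615/C = 1.2028
τ_max = K_W·8FD/(πd³) = 1.2028·278.78 = 335.31 MPa
τ_max ≤ 459 MPa → acceptable

(a) 16 coils; (b) YES, τ_max = 335 MPa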